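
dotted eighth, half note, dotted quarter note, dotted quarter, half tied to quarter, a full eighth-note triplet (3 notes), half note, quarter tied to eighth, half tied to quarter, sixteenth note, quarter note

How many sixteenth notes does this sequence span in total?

70

Express everything in sixteenth notes: dotted eighth = 3; half note = 8; dotted quarter note = 6; dotted quarter = 6; half tied to quarter (half + quarter) = 12; a full eighth-note triplet (3 notes) (three triplet eighths span one quarter) = 4; half note = 8; quarter tied to eighth (quarter + eighth) = 6; half tied to quarter (half + quarter) = 12; sixteenth note = 1; quarter note = 4.
Total: 3 + 8 + 6 + 6 + 12 + 4 + 8 + 6 + 12 + 1 + 4 = 70 sixteenth notes.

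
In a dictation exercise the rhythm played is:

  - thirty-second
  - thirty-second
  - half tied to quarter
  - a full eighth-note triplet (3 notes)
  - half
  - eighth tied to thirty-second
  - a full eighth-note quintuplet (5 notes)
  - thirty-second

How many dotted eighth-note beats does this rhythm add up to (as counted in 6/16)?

One dotted eighth-note beat = 6 thirty-second notes.
Express everything in thirty-second notes: thirty-second = 1; thirty-second = 1; half tied to quarter (half + quarter) = 24; a full eighth-note triplet (3 notes) (three triplet eighths span one quarter) = 8; half = 16; eighth tied to thirty-second (eighth + thirty-second) = 5; a full eighth-note quintuplet (5 notes) (five quintuplet eighths span one half) = 16; thirty-second = 1.
Altogether 1 + 1 + 24 + 8 + 16 + 5 + 16 + 1 = 72.
72 ÷ 6 = 12 beats.

12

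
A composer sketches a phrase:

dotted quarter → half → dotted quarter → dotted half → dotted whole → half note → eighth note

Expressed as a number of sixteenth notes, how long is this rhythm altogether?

66

Convert each value to sixteenth notes: dotted quarter = 6; half = 8; dotted quarter = 6; dotted half = 12; dotted whole = 24; half note = 8; eighth note = 2.
Sum: 6 + 8 + 6 + 12 + 24 + 8 + 2 = 66 sixteenth notes.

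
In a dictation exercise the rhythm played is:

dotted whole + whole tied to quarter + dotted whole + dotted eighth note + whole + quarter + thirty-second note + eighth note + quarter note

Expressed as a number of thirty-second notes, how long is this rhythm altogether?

195

In thirty-second notes: dotted whole = 48; whole tied to quarter (whole + quarter) = 40; dotted whole = 48; dotted eighth note = 6; whole = 32; quarter = 8; thirty-second note = 1; eighth note = 4; quarter note = 8.
Total: 48 + 40 + 48 + 6 + 32 + 8 + 1 + 4 + 8 = 195 thirty-second notes.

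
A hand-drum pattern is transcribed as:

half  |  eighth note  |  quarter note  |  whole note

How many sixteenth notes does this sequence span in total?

30

Convert each value to sixteenth notes: half = 8; eighth note = 2; quarter note = 4; whole note = 16.
Total: 8 + 2 + 4 + 16 = 30 sixteenth notes.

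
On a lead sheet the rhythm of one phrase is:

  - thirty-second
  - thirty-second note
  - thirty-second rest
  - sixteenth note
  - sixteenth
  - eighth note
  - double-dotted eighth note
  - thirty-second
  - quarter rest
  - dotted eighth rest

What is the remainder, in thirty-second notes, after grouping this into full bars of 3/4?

One bar of 3/4 = 24 thirty-second notes.
Each duration in thirty-second notes: thirty-second = 1; thirty-second note = 1; thirty-second rest = 1; sixteenth note = 2; sixteenth = 2; eighth note = 4; double-dotted eighth note = 7; thirty-second = 1; quarter rest = 8; dotted eighth rest = 6.
Sum: 1 + 1 + 1 + 2 + 2 + 4 + 7 + 1 + 8 + 6 = 33.
33 ÷ 24 = 1 complete bar with 9 thirty-second notes remaining.

9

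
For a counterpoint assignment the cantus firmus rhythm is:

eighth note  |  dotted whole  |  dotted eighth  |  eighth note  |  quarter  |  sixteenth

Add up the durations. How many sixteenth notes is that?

Working in sixteenth notes: eighth note = 2; dotted whole = 24; dotted eighth = 3; eighth note = 2; quarter = 4; sixteenth = 1.
Total: 2 + 24 + 3 + 2 + 4 + 1 = 36 sixteenth notes.

36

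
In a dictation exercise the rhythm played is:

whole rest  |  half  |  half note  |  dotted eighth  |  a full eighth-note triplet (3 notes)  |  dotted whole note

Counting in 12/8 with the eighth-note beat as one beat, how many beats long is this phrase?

One eighth-note beat = 2 sixteenth notes.
In sixteenth notes: whole rest = 16; half = 8; half note = 8; dotted eighth = 3; a full eighth-note triplet (3 notes) (three triplet eighths span one quarter) = 4; dotted whole note = 24.
Adding: 16 + 8 + 8 + 3 + 4 + 24 = 63.
63 ÷ 2 = 31.5 beats.

31.5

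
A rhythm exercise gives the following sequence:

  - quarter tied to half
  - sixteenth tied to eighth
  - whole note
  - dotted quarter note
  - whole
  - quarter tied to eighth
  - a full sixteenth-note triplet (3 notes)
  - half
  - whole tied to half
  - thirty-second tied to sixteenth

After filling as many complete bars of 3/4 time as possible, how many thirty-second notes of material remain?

One bar of 3/4 = 24 thirty-second notes.
Express everything in thirty-second notes: quarter tied to half (quarter + half) = 24; sixteenth tied to eighth (sixteenth + eighth) = 6; whole note = 32; dotted quarter note = 12; whole = 32; quarter tied to eighth (quarter + eighth) = 12; a full sixteenth-note triplet (3 notes) (three triplet sixteenths span one eighth) = 4; half = 16; whole tied to half (whole + half) = 48; thirty-second tied to sixteenth (thirty-second + sixteenth) = 3.
Adding: 24 + 6 + 32 + 12 + 32 + 12 + 4 + 16 + 48 + 3 = 189.
189 ÷ 24 = 7 complete bars with 21 thirty-second notes remaining.

21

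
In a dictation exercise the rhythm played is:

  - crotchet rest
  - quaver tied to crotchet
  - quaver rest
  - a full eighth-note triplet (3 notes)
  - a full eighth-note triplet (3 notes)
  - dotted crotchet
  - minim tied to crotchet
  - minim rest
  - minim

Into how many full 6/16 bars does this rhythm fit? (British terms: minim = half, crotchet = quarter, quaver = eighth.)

One bar of 6/16 = 3 eighth notes.
In eighth notes: crotchet rest = 2; quaver tied to crotchet (quaver + crotchet) = 3; quaver rest = 1; a full eighth-note triplet (3 notes) (three triplet eighths span one quarter) = 2; a full eighth-note triplet (3 notes) (three triplet eighths span one quarter) = 2; dotted crotchet = 3; minim tied to crotchet (minim + crotchet) = 6; minim rest = 4; minim = 4.
Adding: 2 + 3 + 1 + 2 + 2 + 3 + 6 + 4 + 4 = 27.
27 ÷ 3 = 9 complete bars with 0 left over.

9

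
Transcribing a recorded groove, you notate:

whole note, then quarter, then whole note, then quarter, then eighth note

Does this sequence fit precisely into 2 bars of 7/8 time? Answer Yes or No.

One bar of 7/8 = 7 eighth notes, so 2 bars = 14.
Express everything in eighth notes: whole note = 8; quarter = 2; whole note = 8; quarter = 2; eighth note = 1.
Total: 8 + 2 + 8 + 2 + 1 = 21.
21 exceeds 14, so the answer is No.

No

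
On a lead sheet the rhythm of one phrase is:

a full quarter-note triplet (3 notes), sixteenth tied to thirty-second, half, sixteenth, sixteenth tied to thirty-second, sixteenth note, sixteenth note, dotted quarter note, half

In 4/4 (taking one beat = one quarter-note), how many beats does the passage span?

9

One quarter-note beat = 8 thirty-second notes.
Each duration in thirty-second notes: a full quarter-note triplet (3 notes) (three triplet quarters span one half) = 16; sixteenth tied to thirty-second (sixteenth + thirty-second) = 3; half = 16; sixteenth = 2; sixteenth tied to thirty-second (sixteenth + thirty-second) = 3; sixteenth note = 2; sixteenth note = 2; dotted quarter note = 12; half = 16.
Sum: 16 + 3 + 16 + 2 + 3 + 2 + 2 + 12 + 16 = 72.
72 ÷ 8 = 9 beats.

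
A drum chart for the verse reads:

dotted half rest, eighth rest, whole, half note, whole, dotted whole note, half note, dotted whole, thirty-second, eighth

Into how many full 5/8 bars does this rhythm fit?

11

One bar of 5/8 = 20 thirty-second notes.
Express everything in thirty-second notes: dotted half rest = 24; eighth rest = 4; whole = 32; half note = 16; whole = 32; dotted whole note = 48; half note = 16; dotted whole = 48; thirty-second = 1; eighth = 4.
Adding: 24 + 4 + 32 + 16 + 32 + 48 + 16 + 48 + 1 + 4 = 225.
225 ÷ 20 = 11 complete bars with 5 left over.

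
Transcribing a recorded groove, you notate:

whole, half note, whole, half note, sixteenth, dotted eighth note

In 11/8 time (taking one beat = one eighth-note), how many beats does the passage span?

One eighth-note beat = 2 sixteenth notes.
Convert each value to sixteenth notes: whole = 16; half note = 8; whole = 16; half note = 8; sixteenth = 1; dotted eighth note = 3.
Adding: 16 + 8 + 16 + 8 + 1 + 3 = 52.
52 ÷ 2 = 26 beats.

26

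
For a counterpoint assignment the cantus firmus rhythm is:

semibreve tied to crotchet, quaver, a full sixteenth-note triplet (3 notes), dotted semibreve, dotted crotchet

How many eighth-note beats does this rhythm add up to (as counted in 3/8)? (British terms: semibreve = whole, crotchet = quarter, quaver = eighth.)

One eighth-note beat = 2 sixteenth notes.
In sixteenth notes: semibreve tied to crotchet (semibreve + crotchet) = 20; quaver = 2; a full sixteenth-note triplet (3 notes) (three triplet sixteenths span one eighth) = 2; dotted semibreve = 24; dotted crotchet = 6.
Sum: 20 + 2 + 2 + 24 + 6 = 54.
54 ÷ 2 = 27 beats.

27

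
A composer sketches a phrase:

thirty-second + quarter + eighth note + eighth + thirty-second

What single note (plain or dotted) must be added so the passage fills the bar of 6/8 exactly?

The bar of 6/8 = 24 thirty-second notes.
Working in thirty-second notes: thirty-second = 1; quarter = 8; eighth note = 4; eighth = 4; thirty-second = 1.
Adding: 1 + 8 + 4 + 4 + 1 = 18.
Remaining: 24 − 18 = 6 thirty-second notes, which is a dotted eighth note.

dotted eighth note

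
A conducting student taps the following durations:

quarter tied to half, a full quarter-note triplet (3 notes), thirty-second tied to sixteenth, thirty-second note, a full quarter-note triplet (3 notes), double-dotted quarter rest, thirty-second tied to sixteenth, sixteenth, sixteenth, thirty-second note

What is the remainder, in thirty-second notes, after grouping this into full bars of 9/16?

10

One bar of 9/16 = 18 thirty-second notes.
Express everything in thirty-second notes: quarter tied to half (quarter + half) = 24; a full quarter-note triplet (3 notes) (three triplet quarters span one half) = 16; thirty-second tied to sixteenth (thirty-second + sixteenth) = 3; thirty-second note = 1; a full quarter-note triplet (3 notes) (three triplet quarters span one half) = 16; double-dotted quarter rest = 14; thirty-second tied to sixteenth (thirty-second + sixteenth) = 3; sixteenth = 2; sixteenth = 2; thirty-second note = 1.
Total: 24 + 16 + 3 + 1 + 16 + 14 + 3 + 2 + 2 + 1 = 82.
82 ÷ 18 = 4 complete bars with 10 thirty-second notes remaining.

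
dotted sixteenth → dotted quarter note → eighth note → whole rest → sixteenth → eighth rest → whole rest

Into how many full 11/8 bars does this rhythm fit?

One bar of 11/8 = 44 thirty-second notes.
Working in thirty-second notes: dotted sixteenth = 3; dotted quarter note = 12; eighth note = 4; whole rest = 32; sixteenth = 2; eighth rest = 4; whole rest = 32.
Adding: 3 + 12 + 4 + 32 + 2 + 4 + 32 = 89.
89 ÷ 44 = 2 complete bars with 1 left over.

2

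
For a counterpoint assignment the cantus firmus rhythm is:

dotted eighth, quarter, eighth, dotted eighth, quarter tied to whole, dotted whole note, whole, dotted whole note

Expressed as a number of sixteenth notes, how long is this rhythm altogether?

Convert each value to sixteenth notes: dotted eighth = 3; quarter = 4; eighth = 2; dotted eighth = 3; quarter tied to whole (quarter + whole) = 20; dotted whole note = 24; whole = 16; dotted whole note = 24.
Adding: 3 + 4 + 2 + 3 + 20 + 24 + 16 + 24 = 96 sixteenth notes.

96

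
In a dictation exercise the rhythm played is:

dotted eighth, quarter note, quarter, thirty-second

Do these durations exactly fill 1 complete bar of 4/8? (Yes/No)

No

One bar of 4/8 = 16 thirty-second notes.
Express everything in thirty-second notes: dotted eighth = 6; quarter note = 8; quarter = 8; thirty-second = 1.
Altogether 6 + 8 + 8 + 1 = 23.
23 exceeds 16, so the answer is No.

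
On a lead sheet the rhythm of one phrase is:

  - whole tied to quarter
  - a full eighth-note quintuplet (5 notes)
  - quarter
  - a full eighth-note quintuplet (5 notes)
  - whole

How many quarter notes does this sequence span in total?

Working in quarter notes: whole tied to quarter (whole + quarter) = 5; a full eighth-note quintuplet (5 notes) (five quintuplet eighths span one half) = 2; quarter = 1; a full eighth-note quintuplet (5 notes) (five quintuplet eighths span one half) = 2; whole = 4.
Adding: 5 + 2 + 1 + 2 + 4 = 14 quarter notes.

14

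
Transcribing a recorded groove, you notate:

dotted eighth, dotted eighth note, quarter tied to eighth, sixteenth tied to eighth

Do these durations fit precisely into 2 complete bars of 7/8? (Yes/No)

No

One bar of 7/8 = 14 sixteenth notes, so 2 bars = 28.
Convert each value to sixteenth notes: dotted eighth = 3; dotted eighth note = 3; quarter tied to eighth (quarter + eighth) = 6; sixteenth tied to eighth (sixteenth + eighth) = 3.
Altogether 3 + 3 + 6 + 3 = 15.
15 falls short of 28, so the answer is No.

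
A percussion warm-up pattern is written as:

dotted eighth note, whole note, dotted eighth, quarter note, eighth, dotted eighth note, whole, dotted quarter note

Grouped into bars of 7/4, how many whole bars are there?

1

One bar of 7/4 = 28 sixteenth notes.
Each duration in sixteenth notes: dotted eighth note = 3; whole note = 16; dotted eighth = 3; quarter note = 4; eighth = 2; dotted eighth note = 3; whole = 16; dotted quarter note = 6.
Total: 3 + 16 + 3 + 4 + 2 + 3 + 16 + 6 = 53.
53 ÷ 28 = 1 complete bar with 25 left over.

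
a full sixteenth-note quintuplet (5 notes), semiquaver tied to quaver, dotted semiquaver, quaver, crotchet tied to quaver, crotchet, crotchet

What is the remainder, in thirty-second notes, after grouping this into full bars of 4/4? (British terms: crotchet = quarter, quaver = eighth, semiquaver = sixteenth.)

17

One bar of 4/4 = 32 thirty-second notes.
Convert each value to thirty-second notes: a full sixteenth-note quintuplet (5 notes) (five quintuplet sixteenths span one quarter) = 8; semiquaver tied to quaver (semiquaver + quaver) = 6; dotted semiquaver = 3; quaver = 4; crotchet tied to quaver (crotchet + quaver) = 12; crotchet = 8; crotchet = 8.
Altogether 8 + 6 + 3 + 4 + 12 + 8 + 8 = 49.
49 ÷ 32 = 1 complete bar with 17 thirty-second notes remaining.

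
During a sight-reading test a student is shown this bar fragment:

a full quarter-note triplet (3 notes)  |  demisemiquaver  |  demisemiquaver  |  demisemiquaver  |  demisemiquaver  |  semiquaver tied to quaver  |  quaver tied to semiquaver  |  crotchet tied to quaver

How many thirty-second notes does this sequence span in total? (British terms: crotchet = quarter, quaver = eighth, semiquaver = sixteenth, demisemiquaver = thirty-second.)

44

Each duration in thirty-second notes: a full quarter-note triplet (3 notes) (three triplet quarters span one half) = 16; demisemiquaver = 1; demisemiquaver = 1; demisemiquaver = 1; demisemiquaver = 1; semiquaver tied to quaver (semiquaver + quaver) = 6; quaver tied to semiquaver (quaver + semiquaver) = 6; crotchet tied to quaver (crotchet + quaver) = 12.
Total: 16 + 1 + 1 + 1 + 1 + 6 + 6 + 12 = 44 thirty-second notes.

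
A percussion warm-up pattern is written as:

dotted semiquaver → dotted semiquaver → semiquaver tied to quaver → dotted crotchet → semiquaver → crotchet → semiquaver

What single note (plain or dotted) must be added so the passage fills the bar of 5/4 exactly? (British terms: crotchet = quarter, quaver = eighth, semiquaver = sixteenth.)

eighth note

The bar of 5/4 = 40 thirty-second notes.
Working in thirty-second notes: dotted semiquaver = 3; dotted semiquaver = 3; semiquaver tied to quaver (semiquaver + quaver) = 6; dotted crotchet = 12; semiquaver = 2; crotchet = 8; semiquaver = 2.
Altogether 3 + 3 + 6 + 12 + 2 + 8 + 2 = 36.
Remaining: 40 − 36 = 4 thirty-second notes, which is a eighth note.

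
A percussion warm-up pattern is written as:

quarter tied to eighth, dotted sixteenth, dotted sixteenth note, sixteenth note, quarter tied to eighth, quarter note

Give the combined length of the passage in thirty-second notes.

Express everything in thirty-second notes: quarter tied to eighth (quarter + eighth) = 12; dotted sixteenth = 3; dotted sixteenth note = 3; sixteenth note = 2; quarter tied to eighth (quarter + eighth) = 12; quarter note = 8.
Sum: 12 + 3 + 3 + 2 + 12 + 8 = 40 thirty-second notes.

40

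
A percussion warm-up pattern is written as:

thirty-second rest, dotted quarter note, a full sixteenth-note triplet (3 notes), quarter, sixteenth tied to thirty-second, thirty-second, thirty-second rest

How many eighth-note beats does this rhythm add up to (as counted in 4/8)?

7.5

One eighth-note beat = 4 thirty-second notes.
In thirty-second notes: thirty-second rest = 1; dotted quarter note = 12; a full sixteenth-note triplet (3 notes) (three triplet sixteenths span one eighth) = 4; quarter = 8; sixteenth tied to thirty-second (sixteenth + thirty-second) = 3; thirty-second = 1; thirty-second rest = 1.
Total: 1 + 12 + 4 + 8 + 3 + 1 + 1 = 30.
30 ÷ 4 = 7.5 beats.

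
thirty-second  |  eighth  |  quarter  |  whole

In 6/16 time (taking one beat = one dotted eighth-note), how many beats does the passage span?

7.5

One dotted eighth-note beat = 6 thirty-second notes.
In thirty-second notes: thirty-second = 1; eighth = 4; quarter = 8; whole = 32.
Total: 1 + 4 + 8 + 32 = 45.
45 ÷ 6 = 7.5 beats.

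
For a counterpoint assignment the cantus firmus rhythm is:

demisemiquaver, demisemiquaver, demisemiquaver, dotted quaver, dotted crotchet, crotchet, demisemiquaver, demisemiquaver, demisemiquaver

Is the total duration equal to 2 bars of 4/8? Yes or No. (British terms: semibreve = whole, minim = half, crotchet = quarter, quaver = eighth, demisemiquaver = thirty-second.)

Yes

One bar of 4/8 = 16 thirty-second notes, so 2 bars = 32.
Express everything in thirty-second notes: demisemiquaver = 1; demisemiquaver = 1; demisemiquaver = 1; dotted quaver = 6; dotted crotchet = 12; crotchet = 8; demisemiquaver = 1; demisemiquaver = 1; demisemiquaver = 1.
Sum: 1 + 1 + 1 + 6 + 12 + 8 + 1 + 1 + 1 = 32.
32 equals 32, so the answer is Yes.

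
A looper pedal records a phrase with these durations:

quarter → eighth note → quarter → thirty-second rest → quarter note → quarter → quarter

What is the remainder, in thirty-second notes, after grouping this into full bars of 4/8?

13

One bar of 4/8 = 16 thirty-second notes.
Express everything in thirty-second notes: quarter = 8; eighth note = 4; quarter = 8; thirty-second rest = 1; quarter note = 8; quarter = 8; quarter = 8.
Sum: 8 + 4 + 8 + 1 + 8 + 8 + 8 = 45.
45 ÷ 16 = 2 complete bars with 13 thirty-second notes remaining.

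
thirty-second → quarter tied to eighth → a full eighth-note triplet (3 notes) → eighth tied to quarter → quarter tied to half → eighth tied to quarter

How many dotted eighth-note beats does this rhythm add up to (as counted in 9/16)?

One dotted eighth-note beat = 6 thirty-second notes.
Convert each value to thirty-second notes: thirty-second = 1; quarter tied to eighth (quarter + eighth) = 12; a full eighth-note triplet (3 notes) (three triplet eighths span one quarter) = 8; eighth tied to quarter (eighth + quarter) = 12; quarter tied to half (quarter + half) = 24; eighth tied to quarter (eighth + quarter) = 12.
Sum: 1 + 12 + 8 + 12 + 24 + 12 = 69.
69 ÷ 6 = 11.5 beats.

11.5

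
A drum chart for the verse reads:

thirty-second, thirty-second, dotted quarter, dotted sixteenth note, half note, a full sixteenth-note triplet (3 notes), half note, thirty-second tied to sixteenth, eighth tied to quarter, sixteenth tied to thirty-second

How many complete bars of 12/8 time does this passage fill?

1

One bar of 12/8 = 48 thirty-second notes.
Convert each value to thirty-second notes: thirty-second = 1; thirty-second = 1; dotted quarter = 12; dotted sixteenth note = 3; half note = 16; a full sixteenth-note triplet (3 notes) (three triplet sixteenths span one eighth) = 4; half note = 16; thirty-second tied to sixteenth (thirty-second + sixteenth) = 3; eighth tied to quarter (eighth + quarter) = 12; sixteenth tied to thirty-second (sixteenth + thirty-second) = 3.
Adding: 1 + 1 + 12 + 3 + 16 + 4 + 16 + 3 + 12 + 3 = 71.
71 ÷ 48 = 1 complete bar with 23 left over.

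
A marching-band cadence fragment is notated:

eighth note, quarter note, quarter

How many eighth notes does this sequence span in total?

5

Convert each value to eighth notes: eighth note = 1; quarter note = 2; quarter = 2.
Adding: 1 + 2 + 2 = 5 eighth notes.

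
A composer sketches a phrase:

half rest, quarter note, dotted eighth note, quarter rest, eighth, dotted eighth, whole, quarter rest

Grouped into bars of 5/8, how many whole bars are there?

One bar of 5/8 = 10 sixteenth notes.
Express everything in sixteenth notes: half rest = 8; quarter note = 4; dotted eighth note = 3; quarter rest = 4; eighth = 2; dotted eighth = 3; whole = 16; quarter rest = 4.
Adding: 8 + 4 + 3 + 4 + 2 + 3 + 16 + 4 = 44.
44 ÷ 10 = 4 complete bars with 4 left over.

4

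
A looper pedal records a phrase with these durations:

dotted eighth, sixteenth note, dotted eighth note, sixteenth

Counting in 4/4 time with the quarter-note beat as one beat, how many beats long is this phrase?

2

One quarter-note beat = 4 sixteenth notes.
In sixteenth notes: dotted eighth = 3; sixteenth note = 1; dotted eighth note = 3; sixteenth = 1.
Adding: 3 + 1 + 3 + 1 = 8.
8 ÷ 4 = 2 beats.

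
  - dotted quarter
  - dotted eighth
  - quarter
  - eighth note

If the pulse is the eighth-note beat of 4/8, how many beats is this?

7.5

One eighth-note beat = 2 sixteenth notes.
Convert each value to sixteenth notes: dotted quarter = 6; dotted eighth = 3; quarter = 4; eighth note = 2.
Total: 6 + 3 + 4 + 2 = 15.
15 ÷ 2 = 7.5 beats.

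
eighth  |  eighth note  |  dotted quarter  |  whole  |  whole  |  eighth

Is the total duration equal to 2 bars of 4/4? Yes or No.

One bar of 4/4 = 8 eighth notes, so 2 bars = 16.
In eighth notes: eighth = 1; eighth note = 1; dotted quarter = 3; whole = 8; whole = 8; eighth = 1.
Total: 1 + 1 + 3 + 8 + 8 + 1 = 22.
22 exceeds 16, so the answer is No.

No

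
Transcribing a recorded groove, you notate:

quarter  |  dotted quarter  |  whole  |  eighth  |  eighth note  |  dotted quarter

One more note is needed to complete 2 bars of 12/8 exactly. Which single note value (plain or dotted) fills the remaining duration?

2 bars of 12/8 = 24 eighth notes.
Each duration in eighth notes: quarter = 2; dotted quarter = 3; whole = 8; eighth = 1; eighth note = 1; dotted quarter = 3.
Altogether 2 + 3 + 8 + 1 + 1 + 3 = 18.
Remaining: 24 − 18 = 6 eighth notes, which is a dotted half note.

dotted half note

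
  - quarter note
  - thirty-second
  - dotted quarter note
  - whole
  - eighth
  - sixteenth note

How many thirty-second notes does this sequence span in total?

In thirty-second notes: quarter note = 8; thirty-second = 1; dotted quarter note = 12; whole = 32; eighth = 4; sixteenth note = 2.
Sum: 8 + 1 + 12 + 32 + 4 + 2 = 59 thirty-second notes.

59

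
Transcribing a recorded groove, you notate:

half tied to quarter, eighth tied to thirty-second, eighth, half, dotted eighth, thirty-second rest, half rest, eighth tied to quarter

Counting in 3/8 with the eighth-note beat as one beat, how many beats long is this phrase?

21

One eighth-note beat = 4 thirty-second notes.
Working in thirty-second notes: half tied to quarter (half + quarter) = 24; eighth tied to thirty-second (eighth + thirty-second) = 5; eighth = 4; half = 16; dotted eighth = 6; thirty-second rest = 1; half rest = 16; eighth tied to quarter (eighth + quarter) = 12.
Altogether 24 + 5 + 4 + 16 + 6 + 1 + 16 + 12 = 84.
84 ÷ 4 = 21 beats.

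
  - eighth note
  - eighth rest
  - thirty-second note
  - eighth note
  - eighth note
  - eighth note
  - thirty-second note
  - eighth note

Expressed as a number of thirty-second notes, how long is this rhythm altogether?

Convert each value to thirty-second notes: eighth note = 4; eighth rest = 4; thirty-second note = 1; eighth note = 4; eighth note = 4; eighth note = 4; thirty-second note = 1; eighth note = 4.
Total: 4 + 4 + 1 + 4 + 4 + 4 + 1 + 4 = 26 thirty-second notes.

26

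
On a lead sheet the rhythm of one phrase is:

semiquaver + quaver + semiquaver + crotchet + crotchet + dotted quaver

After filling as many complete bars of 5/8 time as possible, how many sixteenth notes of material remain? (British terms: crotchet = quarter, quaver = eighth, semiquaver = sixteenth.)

5

One bar of 5/8 = 10 sixteenth notes.
Each duration in sixteenth notes: semiquaver = 1; quaver = 2; semiquaver = 1; crotchet = 4; crotchet = 4; dotted quaver = 3.
Altogether 1 + 2 + 1 + 4 + 4 + 3 = 15.
15 ÷ 10 = 1 complete bar with 5 sixteenth notes remaining.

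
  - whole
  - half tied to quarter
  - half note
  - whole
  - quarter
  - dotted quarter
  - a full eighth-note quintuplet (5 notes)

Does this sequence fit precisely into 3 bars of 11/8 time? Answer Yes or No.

One bar of 11/8 = 11 eighth notes, so 3 bars = 33.
In eighth notes: whole = 8; half tied to quarter (half + quarter) = 6; half note = 4; whole = 8; quarter = 2; dotted quarter = 3; a full eighth-note quintuplet (5 notes) (five quintuplet eighths span one half) = 4.
Sum: 8 + 6 + 4 + 8 + 2 + 3 + 4 = 35.
35 exceeds 33, so the answer is No.

No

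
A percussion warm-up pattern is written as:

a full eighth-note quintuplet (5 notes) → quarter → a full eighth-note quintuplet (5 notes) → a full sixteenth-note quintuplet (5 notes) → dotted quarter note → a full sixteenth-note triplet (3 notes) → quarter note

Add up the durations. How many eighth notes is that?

Convert each value to eighth notes: a full eighth-note quintuplet (5 notes) (five quintuplet eighths span one half) = 4; quarter = 2; a full eighth-note quintuplet (5 notes) (five quintuplet eighths span one half) = 4; a full sixteenth-note quintuplet (5 notes) (five quintuplet sixteenths span one quarter) = 2; dotted quarter note = 3; a full sixteenth-note triplet (3 notes) (three triplet sixteenths span one eighth) = 1; quarter note = 2.
Adding: 4 + 2 + 4 + 2 + 3 + 1 + 2 = 18 eighth notes.

18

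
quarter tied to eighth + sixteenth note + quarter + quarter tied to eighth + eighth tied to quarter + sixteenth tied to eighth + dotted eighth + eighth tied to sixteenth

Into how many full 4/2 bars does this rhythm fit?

One bar of 4/2 = 32 sixteenth notes.
Working in sixteenth notes: quarter tied to eighth (quarter + eighth) = 6; sixteenth note = 1; quarter = 4; quarter tied to eighth (quarter + eighth) = 6; eighth tied to quarter (eighth + quarter) = 6; sixteenth tied to eighth (sixteenth + eighth) = 3; dotted eighth = 3; eighth tied to sixteenth (eighth + sixteenth) = 3.
Altogether 6 + 1 + 4 + 6 + 6 + 3 + 3 + 3 = 32.
32 ÷ 32 = 1 complete bar with 0 left over.

1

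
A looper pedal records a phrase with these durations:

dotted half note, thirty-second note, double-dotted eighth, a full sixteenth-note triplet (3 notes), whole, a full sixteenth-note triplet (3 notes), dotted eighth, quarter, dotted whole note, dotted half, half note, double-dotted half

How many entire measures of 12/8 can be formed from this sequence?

4

One bar of 12/8 = 48 thirty-second notes.
Each duration in thirty-second notes: dotted half note = 24; thirty-second note = 1; double-dotted eighth = 7; a full sixteenth-note triplet (3 notes) (three triplet sixteenths span one eighth) = 4; whole = 32; a full sixteenth-note triplet (3 notes) (three triplet sixteenths span one eighth) = 4; dotted eighth = 6; quarter = 8; dotted whole note = 48; dotted half = 24; half note = 16; double-dotted half = 28.
Altogether 24 + 1 + 7 + 4 + 32 + 4 + 6 + 8 + 48 + 24 + 16 + 28 = 202.
202 ÷ 48 = 4 complete bars with 10 left over.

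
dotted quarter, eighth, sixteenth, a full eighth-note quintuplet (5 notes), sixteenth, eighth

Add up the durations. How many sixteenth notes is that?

20

Express everything in sixteenth notes: dotted quarter = 6; eighth = 2; sixteenth = 1; a full eighth-note quintuplet (5 notes) (five quintuplet eighths span one half) = 8; sixteenth = 1; eighth = 2.
Altogether 6 + 2 + 1 + 8 + 1 + 2 = 20 sixteenth notes.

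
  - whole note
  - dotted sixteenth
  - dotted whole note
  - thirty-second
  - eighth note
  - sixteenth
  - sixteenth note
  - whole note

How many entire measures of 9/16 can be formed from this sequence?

One bar of 9/16 = 18 thirty-second notes.
Convert each value to thirty-second notes: whole note = 32; dotted sixteenth = 3; dotted whole note = 48; thirty-second = 1; eighth note = 4; sixteenth = 2; sixteenth note = 2; whole note = 32.
Sum: 32 + 3 + 48 + 1 + 4 + 2 + 2 + 32 = 124.
124 ÷ 18 = 6 complete bars with 16 left over.

6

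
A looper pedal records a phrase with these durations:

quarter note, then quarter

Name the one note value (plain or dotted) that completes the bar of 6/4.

The bar of 6/4 = 6 quarter notes.
Each duration in quarter notes: quarter note = 1; quarter = 1.
Sum: 1 + 1 = 2.
Remaining: 6 − 2 = 4 quarter notes, which is a whole note.

whole note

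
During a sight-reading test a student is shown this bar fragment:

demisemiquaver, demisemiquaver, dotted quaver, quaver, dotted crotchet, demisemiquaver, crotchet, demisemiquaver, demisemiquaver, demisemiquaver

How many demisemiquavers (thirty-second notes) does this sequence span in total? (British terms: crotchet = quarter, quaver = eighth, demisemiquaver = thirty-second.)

36

Working in thirty-second notes: demisemiquaver = 1; demisemiquaver = 1; dotted quaver = 6; quaver = 4; dotted crotchet = 12; demisemiquaver = 1; crotchet = 8; demisemiquaver = 1; demisemiquaver = 1; demisemiquaver = 1.
Total: 1 + 1 + 6 + 4 + 12 + 1 + 8 + 1 + 1 + 1 = 36 thirty-second notes.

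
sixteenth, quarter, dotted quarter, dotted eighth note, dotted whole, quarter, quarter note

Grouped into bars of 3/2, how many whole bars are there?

1

One bar of 3/2 = 24 sixteenth notes.
In sixteenth notes: sixteenth = 1; quarter = 4; dotted quarter = 6; dotted eighth note = 3; dotted whole = 24; quarter = 4; quarter note = 4.
Total: 1 + 4 + 6 + 3 + 24 + 4 + 4 = 46.
46 ÷ 24 = 1 complete bar with 22 left over.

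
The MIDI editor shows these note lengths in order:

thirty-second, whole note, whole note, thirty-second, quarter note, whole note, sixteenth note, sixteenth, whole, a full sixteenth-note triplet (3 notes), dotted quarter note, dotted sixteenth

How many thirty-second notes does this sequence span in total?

In thirty-second notes: thirty-second = 1; whole note = 32; whole note = 32; thirty-second = 1; quarter note = 8; whole note = 32; sixteenth note = 2; sixteenth = 2; whole = 32; a full sixteenth-note triplet (3 notes) (three triplet sixteenths span one eighth) = 4; dotted quarter note = 12; dotted sixteenth = 3.
Total: 1 + 32 + 32 + 1 + 8 + 32 + 2 + 2 + 32 + 4 + 12 + 3 = 161 thirty-second notes.

161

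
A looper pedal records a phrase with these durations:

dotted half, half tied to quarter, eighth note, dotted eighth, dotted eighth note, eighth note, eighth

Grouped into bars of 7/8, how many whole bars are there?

2

One bar of 7/8 = 14 sixteenth notes.
In sixteenth notes: dotted half = 12; half tied to quarter (half + quarter) = 12; eighth note = 2; dotted eighth = 3; dotted eighth note = 3; eighth note = 2; eighth = 2.
Total: 12 + 12 + 2 + 3 + 3 + 2 + 2 = 36.
36 ÷ 14 = 2 complete bars with 8 left over.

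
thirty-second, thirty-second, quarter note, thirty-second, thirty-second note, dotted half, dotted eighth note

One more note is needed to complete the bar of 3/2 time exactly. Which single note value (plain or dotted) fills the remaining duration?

The bar of 3/2 = 48 thirty-second notes.
Working in thirty-second notes: thirty-second = 1; thirty-second = 1; quarter note = 8; thirty-second = 1; thirty-second note = 1; dotted half = 24; dotted eighth note = 6.
Total: 1 + 1 + 8 + 1 + 1 + 24 + 6 = 42.
Remaining: 48 − 42 = 6 thirty-second notes, which is a dotted eighth note.

dotted eighth note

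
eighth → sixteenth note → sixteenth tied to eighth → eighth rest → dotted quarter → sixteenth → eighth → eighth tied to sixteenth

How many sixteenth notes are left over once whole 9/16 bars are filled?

2

One bar of 9/16 = 9 sixteenth notes.
Convert each value to sixteenth notes: eighth = 2; sixteenth note = 1; sixteenth tied to eighth (sixteenth + eighth) = 3; eighth rest = 2; dotted quarter = 6; sixteenth = 1; eighth = 2; eighth tied to sixteenth (eighth + sixteenth) = 3.
Altogether 2 + 1 + 3 + 2 + 6 + 1 + 2 + 3 = 20.
20 ÷ 9 = 2 complete bars with 2 sixteenth notes remaining.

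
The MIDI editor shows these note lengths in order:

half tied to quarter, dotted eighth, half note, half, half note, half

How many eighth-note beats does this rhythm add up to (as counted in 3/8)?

23.5

One eighth-note beat = 2 sixteenth notes.
Working in sixteenth notes: half tied to quarter (half + quarter) = 12; dotted eighth = 3; half note = 8; half = 8; half note = 8; half = 8.
Adding: 12 + 3 + 8 + 8 + 8 + 8 = 47.
47 ÷ 2 = 23.5 beats.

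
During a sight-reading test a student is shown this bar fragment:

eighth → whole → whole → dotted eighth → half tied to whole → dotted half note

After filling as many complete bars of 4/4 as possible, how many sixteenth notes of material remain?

9

One bar of 4/4 = 16 sixteenth notes.
Express everything in sixteenth notes: eighth = 2; whole = 16; whole = 16; dotted eighth = 3; half tied to whole (half + whole) = 24; dotted half note = 12.
Total: 2 + 16 + 16 + 3 + 24 + 12 = 73.
73 ÷ 16 = 4 complete bars with 9 sixteenth notes remaining.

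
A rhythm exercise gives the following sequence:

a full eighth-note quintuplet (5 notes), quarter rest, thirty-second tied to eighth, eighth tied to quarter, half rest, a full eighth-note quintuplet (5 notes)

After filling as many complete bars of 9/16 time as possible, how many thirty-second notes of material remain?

1

One bar of 9/16 = 18 thirty-second notes.
In thirty-second notes: a full eighth-note quintuplet (5 notes) (five quintuplet eighths span one half) = 16; quarter rest = 8; thirty-second tied to eighth (thirty-second + eighth) = 5; eighth tied to quarter (eighth + quarter) = 12; half rest = 16; a full eighth-note quintuplet (5 notes) (five quintuplet eighths span one half) = 16.
Sum: 16 + 8 + 5 + 12 + 16 + 16 = 73.
73 ÷ 18 = 4 complete bars with 1 thirty-second note remaining.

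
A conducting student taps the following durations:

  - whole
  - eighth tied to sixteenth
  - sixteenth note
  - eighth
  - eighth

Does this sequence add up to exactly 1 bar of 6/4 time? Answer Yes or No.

Yes

One bar of 6/4 = 24 sixteenth notes.
Each duration in sixteenth notes: whole = 16; eighth tied to sixteenth (eighth + sixteenth) = 3; sixteenth note = 1; eighth = 2; eighth = 2.
Total: 16 + 3 + 1 + 2 + 2 = 24.
24 equals 24, so the answer is Yes.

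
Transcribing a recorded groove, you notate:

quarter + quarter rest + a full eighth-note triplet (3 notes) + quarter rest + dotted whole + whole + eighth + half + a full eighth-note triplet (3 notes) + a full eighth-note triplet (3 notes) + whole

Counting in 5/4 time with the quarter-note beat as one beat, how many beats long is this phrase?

One quarter-note beat = 2 eighth notes.
In eighth notes: quarter = 2; quarter rest = 2; a full eighth-note triplet (3 notes) (three triplet eighths span one quarter) = 2; quarter rest = 2; dotted whole = 12; whole = 8; eighth = 1; half = 4; a full eighth-note triplet (3 notes) (three triplet eighths span one quarter) = 2; a full eighth-note triplet (3 notes) (three triplet eighths span one quarter) = 2; whole = 8.
Altogether 2 + 2 + 2 + 2 + 12 + 8 + 1 + 4 + 2 + 2 + 8 = 45.
45 ÷ 2 = 22.5 beats.

22.5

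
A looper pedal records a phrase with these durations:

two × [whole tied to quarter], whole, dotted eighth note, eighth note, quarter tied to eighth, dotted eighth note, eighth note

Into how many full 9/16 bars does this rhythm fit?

One bar of 9/16 = 9 sixteenth notes.
Express everything in sixteenth notes: whole tied to quarter (whole + quarter) = 20; whole tied to quarter (whole + quarter) = 20; whole = 16; dotted eighth note = 3; eighth note = 2; quarter tied to eighth (quarter + eighth) = 6; dotted eighth note = 3; eighth note = 2.
Adding: 20 + 20 + 16 + 3 + 2 + 6 + 3 + 2 = 72.
72 ÷ 9 = 8 complete bars with 0 left over.

8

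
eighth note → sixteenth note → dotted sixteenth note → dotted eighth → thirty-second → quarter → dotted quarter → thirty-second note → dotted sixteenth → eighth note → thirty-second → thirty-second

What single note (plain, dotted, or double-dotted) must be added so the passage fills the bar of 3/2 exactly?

sixteenth note

The bar of 3/2 = 48 thirty-second notes.
Convert each value to thirty-second notes: eighth note = 4; sixteenth note = 2; dotted sixteenth note = 3; dotted eighth = 6; thirty-second = 1; quarter = 8; dotted quarter = 12; thirty-second note = 1; dotted sixteenth = 3; eighth note = 4; thirty-second = 1; thirty-second = 1.
Sum: 4 + 2 + 3 + 6 + 1 + 8 + 12 + 1 + 3 + 4 + 1 + 1 = 46.
Remaining: 48 − 46 = 2 thirty-second notes, which is a sixteenth note.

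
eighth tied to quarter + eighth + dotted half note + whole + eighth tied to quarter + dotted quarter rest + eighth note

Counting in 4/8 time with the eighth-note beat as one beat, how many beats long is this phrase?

25

One eighth-note beat = 2 sixteenth notes.
Each duration in sixteenth notes: eighth tied to quarter (eighth + quarter) = 6; eighth = 2; dotted half note = 12; whole = 16; eighth tied to quarter (eighth + quarter) = 6; dotted quarter rest = 6; eighth note = 2.
Total: 6 + 2 + 12 + 16 + 6 + 6 + 2 = 50.
50 ÷ 2 = 25 beats.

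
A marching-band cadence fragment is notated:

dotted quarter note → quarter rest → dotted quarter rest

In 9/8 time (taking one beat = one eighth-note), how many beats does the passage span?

8

One eighth-note beat = 2 sixteenth notes.
In sixteenth notes: dotted quarter note = 6; quarter rest = 4; dotted quarter rest = 6.
Altogether 6 + 4 + 6 = 16.
16 ÷ 2 = 8 beats.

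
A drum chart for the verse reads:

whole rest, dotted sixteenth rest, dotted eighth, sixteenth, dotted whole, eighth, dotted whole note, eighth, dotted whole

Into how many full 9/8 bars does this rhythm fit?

One bar of 9/8 = 36 thirty-second notes.
In thirty-second notes: whole rest = 32; dotted sixteenth rest = 3; dotted eighth = 6; sixteenth = 2; dotted whole = 48; eighth = 4; dotted whole note = 48; eighth = 4; dotted whole = 48.
Adding: 32 + 3 + 6 + 2 + 48 + 4 + 48 + 4 + 48 = 195.
195 ÷ 36 = 5 complete bars with 15 left over.

5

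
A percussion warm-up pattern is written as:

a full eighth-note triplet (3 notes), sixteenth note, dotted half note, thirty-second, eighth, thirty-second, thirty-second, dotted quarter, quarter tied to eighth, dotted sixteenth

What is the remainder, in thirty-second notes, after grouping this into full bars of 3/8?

One bar of 3/8 = 12 thirty-second notes.
Each duration in thirty-second notes: a full eighth-note triplet (3 notes) (three triplet eighths span one quarter) = 8; sixteenth note = 2; dotted half note = 24; thirty-second = 1; eighth = 4; thirty-second = 1; thirty-second = 1; dotted quarter = 12; quarter tied to eighth (quarter + eighth) = 12; dotted sixteenth = 3.
Adding: 8 + 2 + 24 + 1 + 4 + 1 + 1 + 12 + 12 + 3 = 68.
68 ÷ 12 = 5 complete bars with 8 thirty-second notes remaining.

8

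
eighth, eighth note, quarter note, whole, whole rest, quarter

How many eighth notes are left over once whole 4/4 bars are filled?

One bar of 4/4 = 8 eighth notes.
Convert each value to eighth notes: eighth = 1; eighth note = 1; quarter note = 2; whole = 8; whole rest = 8; quarter = 2.
Sum: 1 + 1 + 2 + 8 + 8 + 2 = 22.
22 ÷ 8 = 2 complete bars with 6 eighth notes remaining.

6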